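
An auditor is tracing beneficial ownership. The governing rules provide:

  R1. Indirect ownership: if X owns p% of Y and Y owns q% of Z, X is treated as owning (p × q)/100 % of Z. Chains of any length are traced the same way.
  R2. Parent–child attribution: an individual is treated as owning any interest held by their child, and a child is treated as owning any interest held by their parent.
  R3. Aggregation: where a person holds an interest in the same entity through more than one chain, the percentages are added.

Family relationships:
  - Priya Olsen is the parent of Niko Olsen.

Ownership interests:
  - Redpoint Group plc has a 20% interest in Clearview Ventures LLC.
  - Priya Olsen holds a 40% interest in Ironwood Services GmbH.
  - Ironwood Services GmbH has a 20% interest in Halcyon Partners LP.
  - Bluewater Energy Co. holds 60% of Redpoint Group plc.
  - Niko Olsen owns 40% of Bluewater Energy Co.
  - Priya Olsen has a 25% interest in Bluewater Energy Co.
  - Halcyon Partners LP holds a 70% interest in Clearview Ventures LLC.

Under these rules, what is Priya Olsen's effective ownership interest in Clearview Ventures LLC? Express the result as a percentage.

13.4%

By parent–child attribution (R2), Priya Olsen is treated as also owning Niko Olsen's interest in Bluewater Energy Co, giving 25% + 40% = 65%.
Chain via Ironwood Services GmbH → Halcyon Partners LP (R1): 40% × 20% × 70% = 5.6% of Clearview Ventures LLC.
Chain via Bluewater Energy Co. → Redpoint Group plc (R1): 65% × 60% × 20% = 7.8% of Clearview Ventures LLC.
Aggregating (R3): 5.6% + 7.8% = 13.4%.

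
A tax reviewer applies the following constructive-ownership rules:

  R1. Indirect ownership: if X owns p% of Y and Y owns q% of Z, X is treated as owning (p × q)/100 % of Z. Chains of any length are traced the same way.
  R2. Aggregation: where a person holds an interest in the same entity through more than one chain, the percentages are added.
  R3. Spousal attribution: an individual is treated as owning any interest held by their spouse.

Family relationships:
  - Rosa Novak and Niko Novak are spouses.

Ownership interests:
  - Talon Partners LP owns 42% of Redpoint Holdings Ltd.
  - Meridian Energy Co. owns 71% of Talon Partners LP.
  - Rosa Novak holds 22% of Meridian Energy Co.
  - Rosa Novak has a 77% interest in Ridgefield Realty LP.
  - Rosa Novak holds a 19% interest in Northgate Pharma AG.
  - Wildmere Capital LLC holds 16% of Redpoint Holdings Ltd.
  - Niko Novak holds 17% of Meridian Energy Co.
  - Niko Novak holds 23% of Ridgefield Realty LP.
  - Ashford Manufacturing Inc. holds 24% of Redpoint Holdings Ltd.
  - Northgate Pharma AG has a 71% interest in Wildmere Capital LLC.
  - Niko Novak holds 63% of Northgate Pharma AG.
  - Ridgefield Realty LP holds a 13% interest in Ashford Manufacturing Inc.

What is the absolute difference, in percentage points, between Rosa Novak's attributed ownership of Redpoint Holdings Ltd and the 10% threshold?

By spousal attribution (R3), Rosa Novak is treated as also owning Niko Novak's interest in Meridian Energy Co, giving 22% + 17% = 39%.
By spousal attribution (R3), Rosa Novak is treated as also owning Niko Novak's interest in Northgate Pharma AG, giving 19% + 63% = 82%.
By spousal attribution (R3), Rosa Novak is treated as also owning Niko Novak's interest in Ridgefield Realty LP, giving 77% + 23% = 100%.
Chain via Meridian Energy Co. → Talon Partners LP (R1): 39% × 71% × 42% = 11.6298% of Redpoint Holdings Ltd.
Chain via Northgate Pharma AG → Wildmere Capital LLC (R1): 82% × 71% × 16% = 9.3152% of Redpoint Holdings Ltd.
Chain via Ridgefield Realty LP → Ashford Manufacturing Inc. (R1): 100% × 13% × 24% = 3.12% of Redpoint Holdings Ltd.
Aggregating (R2): 11.6298% + 9.3152% + 3.12% = 24.065%.
24.065% exceeds the 10% threshold by 14.065 percentage points.

14.065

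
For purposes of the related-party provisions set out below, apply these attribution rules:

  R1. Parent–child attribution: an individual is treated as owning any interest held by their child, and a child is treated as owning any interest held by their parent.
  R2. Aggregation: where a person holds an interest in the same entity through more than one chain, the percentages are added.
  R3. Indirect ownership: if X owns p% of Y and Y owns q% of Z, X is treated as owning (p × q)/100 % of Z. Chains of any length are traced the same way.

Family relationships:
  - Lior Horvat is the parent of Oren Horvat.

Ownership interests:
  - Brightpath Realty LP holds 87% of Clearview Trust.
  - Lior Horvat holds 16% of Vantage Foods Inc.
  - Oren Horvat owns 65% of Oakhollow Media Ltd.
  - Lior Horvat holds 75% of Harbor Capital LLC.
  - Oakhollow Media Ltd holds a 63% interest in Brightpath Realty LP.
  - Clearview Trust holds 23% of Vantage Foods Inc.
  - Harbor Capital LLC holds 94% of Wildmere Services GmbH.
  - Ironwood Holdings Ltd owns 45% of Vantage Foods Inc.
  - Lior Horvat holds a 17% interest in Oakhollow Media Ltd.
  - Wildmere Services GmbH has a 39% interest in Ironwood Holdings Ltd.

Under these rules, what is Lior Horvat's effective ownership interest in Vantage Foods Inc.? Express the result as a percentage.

By parent–child attribution (R1), Lior Horvat is treated as also owning Oren Horvat's interest in Oakhollow Media Ltd, giving 17% + 65% = 82%.
Chain via Harbor Capital LLC → Wildmere Services GmbH → Ironwood Holdings Ltd (R3): 75% × 94% × 39% × 45% = 12.37275% of Vantage Foods Inc.
Chain via Oakhollow Media Ltd → Brightpath Realty LP → Clearview Trust (R3): 82% × 63% × 87% × 23% = 10.337166% of Vantage Foods Inc.
Direct interest in Vantage Foods Inc: 16%.
Aggregating (R2): 12.37275% + 10.337166% + 16% = 38.709916%.

38.709916%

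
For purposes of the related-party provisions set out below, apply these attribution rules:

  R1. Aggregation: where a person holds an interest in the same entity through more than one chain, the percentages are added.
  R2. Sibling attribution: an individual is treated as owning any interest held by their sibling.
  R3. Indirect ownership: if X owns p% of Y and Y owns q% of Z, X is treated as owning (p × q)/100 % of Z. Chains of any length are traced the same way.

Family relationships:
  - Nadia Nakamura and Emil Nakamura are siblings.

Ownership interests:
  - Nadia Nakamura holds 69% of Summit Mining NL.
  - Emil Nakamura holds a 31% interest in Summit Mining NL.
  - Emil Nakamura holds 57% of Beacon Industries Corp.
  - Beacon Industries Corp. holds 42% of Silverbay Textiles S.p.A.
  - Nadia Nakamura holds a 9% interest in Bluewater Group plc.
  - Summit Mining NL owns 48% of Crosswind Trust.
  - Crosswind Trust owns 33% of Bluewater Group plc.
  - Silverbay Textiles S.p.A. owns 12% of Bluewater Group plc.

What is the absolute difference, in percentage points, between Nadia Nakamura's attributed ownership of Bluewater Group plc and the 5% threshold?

By sibling attribution (R2), Nadia Nakamura is treated as also owning Emil Nakamura's interest in Summit Mining NL, giving 69% + 31% = 100%.
By sibling attribution (R2), Nadia Nakamura is treated as owning Emil Nakamura's 57% interest in Beacon Industries Corp.
Chain via Summit Mining NL → Crosswind Trust (R3): 100% × 48% × 33% = 15.84% of Bluewater Group plc.
Direct interest in Bluewater Group plc: 9%.
Chain via Beacon Industries Corp. → Silverbay Textiles S.p.A. (R3): 57% × 42% × 12% = 2.8728% of Bluewater Group plc.
Aggregating (R1): 15.84% + 9% + 2.8728% = 27.7128%.
27.7128% exceeds the 5% threshold by 22.7128 percentage points.

22.7128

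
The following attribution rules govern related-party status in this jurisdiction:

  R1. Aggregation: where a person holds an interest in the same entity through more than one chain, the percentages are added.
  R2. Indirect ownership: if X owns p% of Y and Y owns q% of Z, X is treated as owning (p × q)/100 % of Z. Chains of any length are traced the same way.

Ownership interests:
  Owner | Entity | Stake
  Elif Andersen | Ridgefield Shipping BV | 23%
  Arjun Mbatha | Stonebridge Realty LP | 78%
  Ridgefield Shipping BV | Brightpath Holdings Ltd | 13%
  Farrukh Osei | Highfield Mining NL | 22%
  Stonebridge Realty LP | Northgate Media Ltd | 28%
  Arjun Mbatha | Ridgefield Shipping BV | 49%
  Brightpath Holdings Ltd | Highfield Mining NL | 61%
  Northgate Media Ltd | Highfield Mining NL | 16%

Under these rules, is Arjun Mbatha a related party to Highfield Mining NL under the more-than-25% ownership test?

Chain via Ridgefield Shipping BV → Brightpath Holdings Ltd (R2): 49% × 13% × 61% = 3.8857% of Highfield Mining NL.
Chain via Stonebridge Realty LP → Northgate Media Ltd (R2): 78% × 28% × 16% = 3.4944% of Highfield Mining NL.
Aggregating (R1): 3.8857% + 3.4944% = 7.3801%.
7.3801% does not exceed the 25% threshold, so Arjun is not a related party to Highfield Mining NL.

No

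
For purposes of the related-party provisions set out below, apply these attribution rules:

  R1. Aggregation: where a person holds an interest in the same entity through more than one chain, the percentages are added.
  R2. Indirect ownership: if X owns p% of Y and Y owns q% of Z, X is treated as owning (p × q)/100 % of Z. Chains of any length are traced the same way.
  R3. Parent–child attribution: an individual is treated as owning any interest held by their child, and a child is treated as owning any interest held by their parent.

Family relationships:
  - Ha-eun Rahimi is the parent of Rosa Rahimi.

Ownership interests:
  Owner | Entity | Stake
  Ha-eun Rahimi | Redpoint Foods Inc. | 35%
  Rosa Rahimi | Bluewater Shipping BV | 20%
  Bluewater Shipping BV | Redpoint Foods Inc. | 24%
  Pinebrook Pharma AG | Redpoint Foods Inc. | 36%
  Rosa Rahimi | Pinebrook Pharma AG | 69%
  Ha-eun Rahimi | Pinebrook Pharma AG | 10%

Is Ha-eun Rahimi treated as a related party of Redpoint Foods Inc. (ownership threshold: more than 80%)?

By parent–child attribution (R3), Ha-eun Rahimi is treated as also owning Rosa Rahimi's interest in Pinebrook Pharma AG, giving 10% + 69% = 79%.
By parent–child attribution (R3), Ha-eun Rahimi is treated as owning Rosa Rahimi's 20% interest in Bluewater Shipping BV.
Chain via Pinebrook Pharma AG (R2): 79% × 36% = 28.44% of Redpoint Foods Inc.
Direct interest in Redpoint Foods Inc: 35%.
Chain via Bluewater Shipping BV (R2): 20% × 24% = 4.8% of Redpoint Foods Inc.
Aggregating (R1): 28.44% + 35% + 4.8% = 68.24%.
68.24% does not exceed the 80% threshold, so Ha-eun is not a related party to Redpoint Foods Inc.

No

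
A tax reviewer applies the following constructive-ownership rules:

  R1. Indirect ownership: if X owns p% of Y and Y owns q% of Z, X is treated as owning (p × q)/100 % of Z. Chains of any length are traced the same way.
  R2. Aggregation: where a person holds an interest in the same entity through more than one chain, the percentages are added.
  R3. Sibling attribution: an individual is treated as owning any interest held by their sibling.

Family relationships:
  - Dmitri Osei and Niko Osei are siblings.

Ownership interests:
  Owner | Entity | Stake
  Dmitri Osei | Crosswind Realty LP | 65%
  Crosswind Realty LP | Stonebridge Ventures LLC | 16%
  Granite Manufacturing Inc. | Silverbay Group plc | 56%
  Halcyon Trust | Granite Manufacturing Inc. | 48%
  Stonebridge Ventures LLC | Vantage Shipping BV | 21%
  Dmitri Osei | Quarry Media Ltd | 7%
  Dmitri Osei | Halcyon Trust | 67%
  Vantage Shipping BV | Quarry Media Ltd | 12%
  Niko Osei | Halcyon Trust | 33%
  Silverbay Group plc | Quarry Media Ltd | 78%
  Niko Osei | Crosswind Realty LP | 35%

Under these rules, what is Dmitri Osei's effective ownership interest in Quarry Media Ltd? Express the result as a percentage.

By sibling attribution (R3), Dmitri Osei is treated as also owning Niko Osei's interest in Crosswind Realty LP, giving 65% + 35% = 100%.
By sibling attribution (R3), Dmitri Osei is treated as also owning Niko Osei's interest in Halcyon Trust, giving 67% + 33% = 100%.
Chain via Crosswind Realty LP → Stonebridge Ventures LLC → Vantage Shipping BV (R1): 100% × 16% × 21% × 12% = 0.4032% of Quarry Media Ltd.
Chain via Halcyon Trust → Granite Manufacturing Inc. → Silverbay Group plc (R1): 100% × 48% × 56% × 78% = 20.9664% of Quarry Media Ltd.
Direct interest in Quarry Media Ltd: 7%.
Aggregating (R2): 0.4032% + 20.9664% + 7% = 28.3696%.

28.3696%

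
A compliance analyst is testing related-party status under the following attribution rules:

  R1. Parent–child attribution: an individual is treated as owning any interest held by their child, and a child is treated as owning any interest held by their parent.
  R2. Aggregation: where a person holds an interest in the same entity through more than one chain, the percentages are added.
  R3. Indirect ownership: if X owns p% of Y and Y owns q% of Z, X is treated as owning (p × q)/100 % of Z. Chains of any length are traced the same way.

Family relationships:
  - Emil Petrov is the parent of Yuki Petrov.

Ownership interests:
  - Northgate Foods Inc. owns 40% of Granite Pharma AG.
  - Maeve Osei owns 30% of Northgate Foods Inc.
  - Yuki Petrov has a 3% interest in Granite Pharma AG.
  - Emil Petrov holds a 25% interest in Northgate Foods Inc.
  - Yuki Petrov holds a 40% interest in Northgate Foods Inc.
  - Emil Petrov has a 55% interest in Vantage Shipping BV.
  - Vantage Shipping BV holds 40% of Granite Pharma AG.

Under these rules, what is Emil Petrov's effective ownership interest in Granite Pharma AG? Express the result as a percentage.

By parent–child attribution (R1), Emil Petrov is treated as also owning Yuki Petrov's interest in Northgate Foods Inc, giving 25% + 40% = 65%.
By parent–child attribution (R1), Emil Petrov is treated as owning Yuki Petrov's 3% interest in Granite Pharma AG.
Chain via Northgate Foods Inc. (R3): 65% × 40% = 26% of Granite Pharma AG.
Chain via Vantage Shipping BV (R3): 55% × 40% = 22% of Granite Pharma AG.
Direct interest in Granite Pharma AG: 3%.
Aggregating (R2): 26% + 22% + 3% = 51%.

51%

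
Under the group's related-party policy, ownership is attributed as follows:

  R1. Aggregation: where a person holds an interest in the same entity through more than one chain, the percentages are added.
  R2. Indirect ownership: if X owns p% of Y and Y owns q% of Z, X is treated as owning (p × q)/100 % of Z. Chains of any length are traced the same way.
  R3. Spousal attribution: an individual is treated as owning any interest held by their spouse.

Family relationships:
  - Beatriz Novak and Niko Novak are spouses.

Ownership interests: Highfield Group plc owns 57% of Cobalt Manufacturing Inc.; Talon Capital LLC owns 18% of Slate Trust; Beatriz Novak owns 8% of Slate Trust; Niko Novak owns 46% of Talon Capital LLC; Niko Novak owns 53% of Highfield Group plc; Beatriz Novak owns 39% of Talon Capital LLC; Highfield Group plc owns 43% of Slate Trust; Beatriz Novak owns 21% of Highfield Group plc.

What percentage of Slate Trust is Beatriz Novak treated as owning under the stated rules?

55.12%

By spousal attribution (R3), Beatriz Novak is treated as also owning Niko Novak's interest in Highfield Group plc, giving 21% + 53% = 74%.
By spousal attribution (R3), Beatriz Novak is treated as also owning Niko Novak's interest in Talon Capital LLC, giving 39% + 46% = 85%.
Chain via Highfield Group plc (R2): 74% × 43% = 31.82% of Slate Trust.
Chain via Talon Capital LLC (R2): 85% × 18% = 15.3% of Slate Trust.
Direct interest in Slate Trust: 8%.
Aggregating (R1): 31.82% + 15.3% + 8% = 55.12%.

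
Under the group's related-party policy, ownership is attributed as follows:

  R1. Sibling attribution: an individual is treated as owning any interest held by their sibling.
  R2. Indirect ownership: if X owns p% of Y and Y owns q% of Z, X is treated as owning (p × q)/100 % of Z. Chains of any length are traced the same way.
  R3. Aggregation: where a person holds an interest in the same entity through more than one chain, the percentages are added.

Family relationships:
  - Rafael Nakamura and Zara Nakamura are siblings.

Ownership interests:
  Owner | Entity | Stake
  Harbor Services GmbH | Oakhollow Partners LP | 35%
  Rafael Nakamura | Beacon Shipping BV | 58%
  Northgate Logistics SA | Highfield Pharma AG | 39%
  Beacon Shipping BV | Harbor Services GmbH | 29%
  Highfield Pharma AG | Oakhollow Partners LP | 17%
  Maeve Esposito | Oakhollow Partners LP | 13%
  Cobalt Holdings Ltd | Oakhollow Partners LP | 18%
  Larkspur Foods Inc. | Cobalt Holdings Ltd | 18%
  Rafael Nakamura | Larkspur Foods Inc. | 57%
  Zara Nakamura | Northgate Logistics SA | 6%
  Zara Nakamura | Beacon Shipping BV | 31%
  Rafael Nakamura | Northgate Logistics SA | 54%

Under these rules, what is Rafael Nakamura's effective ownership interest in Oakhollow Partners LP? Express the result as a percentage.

14.8583%

By sibling attribution (R1), Rafael Nakamura is treated as also owning Zara Nakamura's interest in Beacon Shipping BV, giving 58% + 31% = 89%.
By sibling attribution (R1), Rafael Nakamura is treated as also owning Zara Nakamura's interest in Northgate Logistics SA, giving 54% + 6% = 60%.
Chain via Beacon Shipping BV → Harbor Services GmbH (R2): 89% × 29% × 35% = 9.0335% of Oakhollow Partners LP.
Chain via Northgate Logistics SA → Highfield Pharma AG (R2): 60% × 39% × 17% = 3.978% of Oakhollow Partners LP.
Chain via Larkspur Foods Inc. → Cobalt Holdings Ltd (R2): 57% × 18% × 18% = 1.8468% of Oakhollow Partners LP.
Aggregating (R3): 9.0335% + 3.978% + 1.8468% = 14.8583%.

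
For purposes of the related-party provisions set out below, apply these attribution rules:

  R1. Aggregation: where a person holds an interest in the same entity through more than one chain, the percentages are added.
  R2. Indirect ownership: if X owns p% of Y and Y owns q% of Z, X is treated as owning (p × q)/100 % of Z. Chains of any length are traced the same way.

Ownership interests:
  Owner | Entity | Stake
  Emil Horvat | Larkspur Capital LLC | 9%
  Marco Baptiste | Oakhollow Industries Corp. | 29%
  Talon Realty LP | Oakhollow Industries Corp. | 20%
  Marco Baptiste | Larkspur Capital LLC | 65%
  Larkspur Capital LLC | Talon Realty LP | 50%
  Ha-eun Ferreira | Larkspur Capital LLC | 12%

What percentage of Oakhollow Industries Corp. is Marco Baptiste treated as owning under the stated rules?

Chain via Larkspur Capital LLC → Talon Realty LP (R2): 65% × 50% × 20% = 6.5% of Oakhollow Industries Corp.
Direct interest in Oakhollow Industries Corp: 29%.
Aggregating (R1): 6.5% + 29% = 35.5%.

35.5%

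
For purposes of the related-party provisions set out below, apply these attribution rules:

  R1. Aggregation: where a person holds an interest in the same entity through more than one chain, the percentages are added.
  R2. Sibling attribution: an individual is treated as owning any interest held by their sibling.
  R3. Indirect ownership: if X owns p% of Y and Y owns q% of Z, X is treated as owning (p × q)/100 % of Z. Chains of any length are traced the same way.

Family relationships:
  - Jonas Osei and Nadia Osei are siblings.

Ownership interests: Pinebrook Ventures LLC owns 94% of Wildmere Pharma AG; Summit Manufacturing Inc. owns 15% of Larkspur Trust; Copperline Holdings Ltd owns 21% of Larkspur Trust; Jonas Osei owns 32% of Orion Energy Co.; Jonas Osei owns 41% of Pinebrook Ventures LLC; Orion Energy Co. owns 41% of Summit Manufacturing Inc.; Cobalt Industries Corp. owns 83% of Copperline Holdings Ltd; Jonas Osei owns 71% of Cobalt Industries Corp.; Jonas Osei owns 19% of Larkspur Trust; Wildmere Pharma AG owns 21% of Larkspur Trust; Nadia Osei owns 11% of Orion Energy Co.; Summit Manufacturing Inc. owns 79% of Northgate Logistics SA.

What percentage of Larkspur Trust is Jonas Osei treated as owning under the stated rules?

42.1132%

By sibling attribution (R2), Jonas Osei is treated as also owning Nadia Osei's interest in Orion Energy Co, giving 32% + 11% = 43%.
Chain via Cobalt Industries Corp. → Copperline Holdings Ltd (R3): 71% × 83% × 21% = 12.3753% of Larkspur Trust.
Chain via Orion Energy Co. → Summit Manufacturing Inc. (R3): 43% × 41% × 15% = 2.6445% of Larkspur Trust.
Chain via Pinebrook Ventures LLC → Wildmere Pharma AG (R3): 41% × 94% × 21% = 8.0934% of Larkspur Trust.
Direct interest in Larkspur Trust: 19%.
Aggregating (R1): 12.3753% + 2.6445% + 8.0934% + 19% = 42.1132%.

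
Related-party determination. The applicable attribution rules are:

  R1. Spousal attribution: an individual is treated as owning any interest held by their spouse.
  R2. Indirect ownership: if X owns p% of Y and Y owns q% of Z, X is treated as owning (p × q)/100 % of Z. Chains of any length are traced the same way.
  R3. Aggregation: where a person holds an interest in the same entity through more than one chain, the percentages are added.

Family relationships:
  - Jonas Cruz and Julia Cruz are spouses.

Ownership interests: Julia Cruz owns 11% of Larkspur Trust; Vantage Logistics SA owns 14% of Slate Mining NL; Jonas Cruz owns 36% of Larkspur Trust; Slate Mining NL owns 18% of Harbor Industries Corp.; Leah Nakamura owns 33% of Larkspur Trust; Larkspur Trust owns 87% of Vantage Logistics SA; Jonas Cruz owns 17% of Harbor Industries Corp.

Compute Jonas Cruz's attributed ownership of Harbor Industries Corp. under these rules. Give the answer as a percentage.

18.030428%

By spousal attribution (R1), Jonas Cruz is treated as also owning Julia Cruz's interest in Larkspur Trust, giving 36% + 11% = 47%.
Chain via Larkspur Trust → Vantage Logistics SA → Slate Mining NL (R2): 47% × 87% × 14% × 18% = 1.030428% of Harbor Industries Corp.
Direct interest in Harbor Industries Corp: 17%.
Aggregating (R3): 1.030428% + 17% = 18.030428%.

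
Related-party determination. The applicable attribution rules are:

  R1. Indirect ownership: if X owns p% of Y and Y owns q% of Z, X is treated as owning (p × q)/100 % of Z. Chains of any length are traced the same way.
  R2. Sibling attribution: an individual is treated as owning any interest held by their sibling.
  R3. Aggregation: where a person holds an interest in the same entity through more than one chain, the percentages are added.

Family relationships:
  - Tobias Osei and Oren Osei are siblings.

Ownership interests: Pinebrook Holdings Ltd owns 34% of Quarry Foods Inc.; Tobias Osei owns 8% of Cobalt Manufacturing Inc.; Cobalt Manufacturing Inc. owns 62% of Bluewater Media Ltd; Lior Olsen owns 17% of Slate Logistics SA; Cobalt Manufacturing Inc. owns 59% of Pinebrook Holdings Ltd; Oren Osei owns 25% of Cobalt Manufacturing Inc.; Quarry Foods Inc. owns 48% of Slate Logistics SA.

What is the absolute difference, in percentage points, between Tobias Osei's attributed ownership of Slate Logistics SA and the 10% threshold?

By sibling attribution (R2), Tobias Osei is treated as also owning Oren Osei's interest in Cobalt Manufacturing Inc, giving 8% + 25% = 33%.
Chain via Cobalt Manufacturing Inc. → Pinebrook Holdings Ltd → Quarry Foods Inc. (R1): 33% × 59% × 34% × 48% = 3.177504% of Slate Logistics SA.
3.177504% falls short of the 10% threshold by 6.822496 percentage points.

6.822496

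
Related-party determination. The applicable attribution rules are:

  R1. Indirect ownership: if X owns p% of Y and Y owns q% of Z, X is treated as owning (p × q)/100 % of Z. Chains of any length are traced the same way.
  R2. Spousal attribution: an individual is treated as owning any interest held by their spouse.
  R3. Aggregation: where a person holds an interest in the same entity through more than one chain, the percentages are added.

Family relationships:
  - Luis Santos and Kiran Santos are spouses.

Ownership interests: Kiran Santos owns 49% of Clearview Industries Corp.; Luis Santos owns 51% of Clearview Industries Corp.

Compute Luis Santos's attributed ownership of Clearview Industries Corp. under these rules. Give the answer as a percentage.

100%

By spousal attribution (R2), Luis Santos is treated as also owning Kiran Santos's interest in Clearview Industries Corp, giving 51% + 49% = 100%.
Direct interest in Clearview Industries Corp: 100%.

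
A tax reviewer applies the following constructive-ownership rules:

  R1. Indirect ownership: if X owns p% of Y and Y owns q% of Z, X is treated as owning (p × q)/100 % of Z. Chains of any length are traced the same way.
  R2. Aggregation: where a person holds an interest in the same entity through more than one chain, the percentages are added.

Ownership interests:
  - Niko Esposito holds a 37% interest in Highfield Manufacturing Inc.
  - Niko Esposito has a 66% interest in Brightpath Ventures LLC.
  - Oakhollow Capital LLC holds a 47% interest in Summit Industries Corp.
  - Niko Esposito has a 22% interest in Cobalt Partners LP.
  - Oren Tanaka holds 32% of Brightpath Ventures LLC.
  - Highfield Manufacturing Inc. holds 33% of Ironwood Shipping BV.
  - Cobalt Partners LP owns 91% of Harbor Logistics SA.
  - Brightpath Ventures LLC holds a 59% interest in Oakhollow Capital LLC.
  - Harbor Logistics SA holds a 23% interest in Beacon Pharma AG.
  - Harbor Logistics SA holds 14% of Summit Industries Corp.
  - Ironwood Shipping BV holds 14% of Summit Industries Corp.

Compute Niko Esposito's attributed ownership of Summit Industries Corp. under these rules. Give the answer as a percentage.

Chain via Cobalt Partners LP → Harbor Logistics SA (R1): 22% × 91% × 14% = 2.8028% of Summit Industries Corp.
Chain via Brightpath Ventures LLC → Oakhollow Capital LLC (R1): 66% × 59% × 47% = 18.3018% of Summit Industries Corp.
Chain via Highfield Manufacturing Inc. → Ironwood Shipping BV (R1): 37% × 33% × 14% = 1.7094% of Summit Industries Corp.
Aggregating (R2): 2.8028% + 18.3018% + 1.7094% = 22.814%.

22.814%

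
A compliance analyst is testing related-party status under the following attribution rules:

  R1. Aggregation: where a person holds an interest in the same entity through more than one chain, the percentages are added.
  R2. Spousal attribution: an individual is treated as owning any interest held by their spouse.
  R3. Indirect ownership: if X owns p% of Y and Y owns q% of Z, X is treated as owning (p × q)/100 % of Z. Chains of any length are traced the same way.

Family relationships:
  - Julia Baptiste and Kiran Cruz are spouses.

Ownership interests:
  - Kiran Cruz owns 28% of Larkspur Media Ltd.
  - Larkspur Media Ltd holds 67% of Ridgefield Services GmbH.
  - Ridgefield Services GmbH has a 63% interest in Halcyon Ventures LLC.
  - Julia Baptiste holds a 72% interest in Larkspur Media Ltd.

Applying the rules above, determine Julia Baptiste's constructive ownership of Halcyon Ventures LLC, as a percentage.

42.21%

By spousal attribution (R2), Julia Baptiste is treated as also owning Kiran Cruz's interest in Larkspur Media Ltd, giving 72% + 28% = 100%.
Chain via Larkspur Media Ltd → Ridgefield Services GmbH (R3): 100% × 67% × 63% = 42.21% of Halcyon Ventures LLC.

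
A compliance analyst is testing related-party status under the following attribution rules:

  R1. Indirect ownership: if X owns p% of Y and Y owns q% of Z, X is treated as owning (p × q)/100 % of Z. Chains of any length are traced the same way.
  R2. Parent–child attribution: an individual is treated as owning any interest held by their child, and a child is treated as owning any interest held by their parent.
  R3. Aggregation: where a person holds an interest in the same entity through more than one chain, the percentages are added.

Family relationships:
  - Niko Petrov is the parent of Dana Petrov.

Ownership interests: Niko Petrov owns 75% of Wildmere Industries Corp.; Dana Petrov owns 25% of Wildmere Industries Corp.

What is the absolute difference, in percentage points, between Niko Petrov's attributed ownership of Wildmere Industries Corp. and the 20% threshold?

By parent–child attribution (R2), Niko Petrov is treated as also owning Dana Petrov's interest in Wildmere Industries Corp, giving 75% + 25% = 100%.
Direct interest in Wildmere Industries Corp: 100%.
100% exceeds the 20% threshold by 80 percentage points.

80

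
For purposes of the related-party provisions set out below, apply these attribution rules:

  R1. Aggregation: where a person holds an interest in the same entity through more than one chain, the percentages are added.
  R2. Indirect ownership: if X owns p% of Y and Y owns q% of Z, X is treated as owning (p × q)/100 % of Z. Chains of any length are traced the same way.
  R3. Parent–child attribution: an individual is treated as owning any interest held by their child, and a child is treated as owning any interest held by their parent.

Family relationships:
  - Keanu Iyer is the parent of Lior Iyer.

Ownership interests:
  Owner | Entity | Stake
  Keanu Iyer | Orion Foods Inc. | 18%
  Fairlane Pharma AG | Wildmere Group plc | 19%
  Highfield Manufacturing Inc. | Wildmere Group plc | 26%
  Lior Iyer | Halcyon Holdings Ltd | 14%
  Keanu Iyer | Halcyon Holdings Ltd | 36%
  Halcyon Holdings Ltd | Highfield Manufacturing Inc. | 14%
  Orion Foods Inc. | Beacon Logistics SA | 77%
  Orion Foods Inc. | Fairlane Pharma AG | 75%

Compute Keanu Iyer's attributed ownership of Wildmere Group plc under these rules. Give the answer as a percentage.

By parent–child attribution (R3), Keanu Iyer is treated as also owning Lior Iyer's interest in Halcyon Holdings Ltd, giving 36% + 14% = 50%.
Chain via Halcyon Holdings Ltd → Highfield Manufacturing Inc. (R2): 50% × 14% × 26% = 1.82% of Wildmere Group plc.
Chain via Orion Foods Inc. → Fairlane Pharma AG (R2): 18% × 75% × 19% = 2.565% of Wildmere Group plc.
Aggregating (R1): 1.82% + 2.565% = 4.385%.

4.385%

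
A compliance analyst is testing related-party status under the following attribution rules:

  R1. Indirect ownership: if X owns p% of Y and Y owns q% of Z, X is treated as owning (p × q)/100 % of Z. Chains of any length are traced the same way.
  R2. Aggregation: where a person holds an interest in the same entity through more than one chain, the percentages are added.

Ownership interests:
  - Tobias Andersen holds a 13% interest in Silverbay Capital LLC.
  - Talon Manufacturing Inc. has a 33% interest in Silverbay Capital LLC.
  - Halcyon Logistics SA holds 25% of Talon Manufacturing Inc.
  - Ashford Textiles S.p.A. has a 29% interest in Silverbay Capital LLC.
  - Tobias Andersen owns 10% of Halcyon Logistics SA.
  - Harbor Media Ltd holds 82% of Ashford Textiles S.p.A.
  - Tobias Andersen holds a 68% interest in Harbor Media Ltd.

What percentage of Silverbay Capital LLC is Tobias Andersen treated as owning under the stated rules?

Chain via Harbor Media Ltd → Ashford Textiles S.p.A. (R1): 68% × 82% × 29% = 16.1704% of Silverbay Capital LLC.
Chain via Halcyon Logistics SA → Talon Manufacturing Inc. (R1): 10% × 25% × 33% = 0.825% of Silverbay Capital LLC.
Direct interest in Silverbay Capital LLC: 13%.
Aggregating (R2): 16.1704% + 0.825% + 13% = 29.9954%.

29.9954%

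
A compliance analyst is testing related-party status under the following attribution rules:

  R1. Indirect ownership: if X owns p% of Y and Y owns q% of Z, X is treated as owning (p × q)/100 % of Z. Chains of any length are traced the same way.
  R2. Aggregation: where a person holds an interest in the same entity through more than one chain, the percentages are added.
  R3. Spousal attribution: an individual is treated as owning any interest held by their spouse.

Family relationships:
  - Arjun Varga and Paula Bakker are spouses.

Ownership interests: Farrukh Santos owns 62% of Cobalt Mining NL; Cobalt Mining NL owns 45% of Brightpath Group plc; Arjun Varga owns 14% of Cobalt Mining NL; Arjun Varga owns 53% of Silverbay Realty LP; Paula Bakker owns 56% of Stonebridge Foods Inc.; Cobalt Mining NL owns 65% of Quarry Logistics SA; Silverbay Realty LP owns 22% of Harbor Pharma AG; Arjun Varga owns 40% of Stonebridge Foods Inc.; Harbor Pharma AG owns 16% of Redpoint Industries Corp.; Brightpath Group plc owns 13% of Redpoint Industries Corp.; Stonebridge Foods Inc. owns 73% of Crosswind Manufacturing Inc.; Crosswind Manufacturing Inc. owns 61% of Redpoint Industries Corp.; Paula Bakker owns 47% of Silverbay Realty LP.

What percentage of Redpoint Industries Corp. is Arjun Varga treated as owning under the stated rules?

By spousal attribution (R3), Arjun Varga is treated as also owning Paula Bakker's interest in Stonebridge Foods Inc, giving 40% + 56% = 96%.
By spousal attribution (R3), Arjun Varga is treated as also owning Paula Bakker's interest in Silverbay Realty LP, giving 53% + 47% = 100%.
Chain via Stonebridge Foods Inc. → Crosswind Manufacturing Inc. (R1): 96% × 73% × 61% = 42.7488% of Redpoint Industries Corp.
Chain via Cobalt Mining NL → Brightpath Group plc (R1): 14% × 45% × 13% = 0.819% of Redpoint Industries Corp.
Chain via Silverbay Realty LP → Harbor Pharma AG (R1): 100% × 22% × 16% = 3.52% of Redpoint Industries Corp.
Aggregating (R2): 42.7488% + 0.819% + 3.52% = 47.0878%.

47.0878%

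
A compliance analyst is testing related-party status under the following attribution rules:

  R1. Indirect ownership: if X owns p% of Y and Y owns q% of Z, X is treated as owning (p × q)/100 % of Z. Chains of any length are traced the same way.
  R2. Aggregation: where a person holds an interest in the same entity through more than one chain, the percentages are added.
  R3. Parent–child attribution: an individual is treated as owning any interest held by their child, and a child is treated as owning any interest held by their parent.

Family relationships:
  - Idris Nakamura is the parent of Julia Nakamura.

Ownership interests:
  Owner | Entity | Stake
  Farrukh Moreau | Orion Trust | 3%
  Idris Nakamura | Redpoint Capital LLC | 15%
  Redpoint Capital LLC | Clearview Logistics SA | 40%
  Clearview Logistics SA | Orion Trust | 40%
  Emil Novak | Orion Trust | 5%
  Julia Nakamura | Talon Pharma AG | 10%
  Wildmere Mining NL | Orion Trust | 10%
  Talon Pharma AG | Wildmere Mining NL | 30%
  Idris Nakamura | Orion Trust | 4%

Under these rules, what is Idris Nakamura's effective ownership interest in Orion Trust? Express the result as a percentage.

6.7%

By parent–child attribution (R3), Idris Nakamura is treated as owning Julia Nakamura's 10% interest in Talon Pharma AG.
Chain via Redpoint Capital LLC → Clearview Logistics SA (R1): 15% × 40% × 40% = 2.4% of Orion Trust.
Direct interest in Orion Trust: 4%.
Chain via Talon Pharma AG → Wildmere Mining NL (R1): 10% × 30% × 10% = 0.3% of Orion Trust.
Aggregating (R2): 2.4% + 4% + 0.3% = 6.7%.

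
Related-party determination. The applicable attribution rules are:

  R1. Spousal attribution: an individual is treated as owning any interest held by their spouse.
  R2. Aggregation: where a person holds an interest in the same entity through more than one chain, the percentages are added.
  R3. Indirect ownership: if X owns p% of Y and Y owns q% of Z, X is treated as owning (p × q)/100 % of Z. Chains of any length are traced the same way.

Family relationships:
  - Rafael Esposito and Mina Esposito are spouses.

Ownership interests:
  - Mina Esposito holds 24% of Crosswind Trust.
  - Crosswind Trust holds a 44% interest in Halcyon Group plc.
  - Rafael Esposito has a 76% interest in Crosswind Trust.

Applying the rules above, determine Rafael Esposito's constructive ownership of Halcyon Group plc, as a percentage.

By spousal attribution (R1), Rafael Esposito is treated as also owning Mina Esposito's interest in Crosswind Trust, giving 76% + 24% = 100%.
Chain via Crosswind Trust (R3): 100% × 44% = 44% of Halcyon Group plc.

44%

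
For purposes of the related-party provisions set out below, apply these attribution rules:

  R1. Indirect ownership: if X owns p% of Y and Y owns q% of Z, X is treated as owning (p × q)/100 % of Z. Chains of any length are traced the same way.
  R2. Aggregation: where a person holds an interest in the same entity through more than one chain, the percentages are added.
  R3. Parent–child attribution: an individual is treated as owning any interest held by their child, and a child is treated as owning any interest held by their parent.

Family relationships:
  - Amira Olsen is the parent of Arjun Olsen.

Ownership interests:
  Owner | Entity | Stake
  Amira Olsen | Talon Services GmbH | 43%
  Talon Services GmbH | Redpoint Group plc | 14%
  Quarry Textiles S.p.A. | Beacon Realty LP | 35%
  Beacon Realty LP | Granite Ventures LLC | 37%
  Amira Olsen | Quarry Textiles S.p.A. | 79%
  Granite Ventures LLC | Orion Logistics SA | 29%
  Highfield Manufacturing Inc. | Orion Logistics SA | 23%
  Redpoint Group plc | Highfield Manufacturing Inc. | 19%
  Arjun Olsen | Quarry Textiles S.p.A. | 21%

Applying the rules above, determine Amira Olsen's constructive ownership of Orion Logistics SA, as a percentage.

4.018574%

By parent–child attribution (R3), Amira Olsen is treated as also owning Arjun Olsen's interest in Quarry Textiles S.p.A, giving 79% + 21% = 100%.
Chain via Talon Services GmbH → Redpoint Group plc → Highfield Manufacturing Inc. (R1): 43% × 14% × 19% × 23% = 0.263074% of Orion Logistics SA.
Chain via Quarry Textiles S.p.A. → Beacon Realty LP → Granite Ventures LLC (R1): 100% × 35% × 37% × 29% = 3.7555% of Orion Logistics SA.
Aggregating (R2): 0.263074% + 3.7555% = 4.018574%.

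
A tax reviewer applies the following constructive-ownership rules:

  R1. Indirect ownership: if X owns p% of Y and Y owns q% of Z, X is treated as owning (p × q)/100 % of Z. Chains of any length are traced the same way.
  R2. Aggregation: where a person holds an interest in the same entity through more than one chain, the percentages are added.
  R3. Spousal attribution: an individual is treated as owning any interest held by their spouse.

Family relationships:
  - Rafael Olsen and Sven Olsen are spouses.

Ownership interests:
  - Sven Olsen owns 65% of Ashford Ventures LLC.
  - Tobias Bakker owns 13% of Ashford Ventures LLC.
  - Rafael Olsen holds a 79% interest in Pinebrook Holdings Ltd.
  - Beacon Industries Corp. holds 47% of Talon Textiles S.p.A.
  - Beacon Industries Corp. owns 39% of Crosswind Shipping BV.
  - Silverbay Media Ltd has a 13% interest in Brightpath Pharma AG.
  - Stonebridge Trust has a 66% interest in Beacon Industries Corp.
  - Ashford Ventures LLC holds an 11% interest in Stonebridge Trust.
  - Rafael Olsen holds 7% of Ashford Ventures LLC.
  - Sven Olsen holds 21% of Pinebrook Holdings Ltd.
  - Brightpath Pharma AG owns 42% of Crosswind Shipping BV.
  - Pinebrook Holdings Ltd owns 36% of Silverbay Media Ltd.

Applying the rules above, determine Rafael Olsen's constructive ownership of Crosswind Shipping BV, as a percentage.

By spousal attribution (R3), Rafael Olsen is treated as also owning Sven Olsen's interest in Ashford Ventures LLC, giving 7% + 65% = 72%.
By spousal attribution (R3), Rafael Olsen is treated as also owning Sven Olsen's interest in Pinebrook Holdings Ltd, giving 79% + 21% = 100%.
Chain via Ashford Ventures LLC → Stonebridge Trust → Beacon Industries Corp. (R1): 72% × 11% × 66% × 39% = 2.038608% of Crosswind Shipping BV.
Chain via Pinebrook Holdings Ltd → Silverbay Media Ltd → Brightpath Pharma AG (R1): 100% × 36% × 13% × 42% = 1.9656% of Crosswind Shipping BV.
Aggregating (R2): 2.038608% + 1.9656% = 4.004208%.

4.004208%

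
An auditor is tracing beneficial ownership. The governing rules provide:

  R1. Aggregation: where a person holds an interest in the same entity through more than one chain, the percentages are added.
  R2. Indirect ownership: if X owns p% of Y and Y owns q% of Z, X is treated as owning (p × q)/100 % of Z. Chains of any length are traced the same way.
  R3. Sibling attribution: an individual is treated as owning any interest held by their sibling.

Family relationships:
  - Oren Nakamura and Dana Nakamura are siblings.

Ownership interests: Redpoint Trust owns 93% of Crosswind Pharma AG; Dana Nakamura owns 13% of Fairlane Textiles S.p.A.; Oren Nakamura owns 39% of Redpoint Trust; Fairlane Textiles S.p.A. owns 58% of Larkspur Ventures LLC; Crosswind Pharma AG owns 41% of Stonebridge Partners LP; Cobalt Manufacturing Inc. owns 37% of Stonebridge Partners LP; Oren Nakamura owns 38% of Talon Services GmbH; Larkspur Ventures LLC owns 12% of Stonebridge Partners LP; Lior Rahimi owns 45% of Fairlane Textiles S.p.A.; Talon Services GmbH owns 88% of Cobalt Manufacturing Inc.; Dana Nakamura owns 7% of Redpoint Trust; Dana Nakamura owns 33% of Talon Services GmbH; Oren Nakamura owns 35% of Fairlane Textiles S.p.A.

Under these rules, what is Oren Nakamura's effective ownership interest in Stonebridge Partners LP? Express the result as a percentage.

43.9982%

By sibling attribution (R3), Oren Nakamura is treated as also owning Dana Nakamura's interest in Talon Services GmbH, giving 38% + 33% = 71%.
By sibling attribution (R3), Oren Nakamura is treated as also owning Dana Nakamura's interest in Fairlane Textiles S.p.A, giving 35% + 13% = 48%.
By sibling attribution (R3), Oren Nakamura is treated as also owning Dana Nakamura's interest in Redpoint Trust, giving 39% + 7% = 46%.
Chain via Talon Services GmbH → Cobalt Manufacturing Inc. (R2): 71% × 88% × 37% = 23.1176% of Stonebridge Partners LP.
Chain via Fairlane Textiles S.p.A. → Larkspur Ventures LLC (R2): 48% × 58% × 12% = 3.3408% of Stonebridge Partners LP.
Chain via Redpoint Trust → Crosswind Pharma AG (R2): 46% × 93% × 41% = 17.5398% of Stonebridge Partners LP.
Aggregating (R1): 23.1176% + 3.3408% + 17.5398% = 43.9982%.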